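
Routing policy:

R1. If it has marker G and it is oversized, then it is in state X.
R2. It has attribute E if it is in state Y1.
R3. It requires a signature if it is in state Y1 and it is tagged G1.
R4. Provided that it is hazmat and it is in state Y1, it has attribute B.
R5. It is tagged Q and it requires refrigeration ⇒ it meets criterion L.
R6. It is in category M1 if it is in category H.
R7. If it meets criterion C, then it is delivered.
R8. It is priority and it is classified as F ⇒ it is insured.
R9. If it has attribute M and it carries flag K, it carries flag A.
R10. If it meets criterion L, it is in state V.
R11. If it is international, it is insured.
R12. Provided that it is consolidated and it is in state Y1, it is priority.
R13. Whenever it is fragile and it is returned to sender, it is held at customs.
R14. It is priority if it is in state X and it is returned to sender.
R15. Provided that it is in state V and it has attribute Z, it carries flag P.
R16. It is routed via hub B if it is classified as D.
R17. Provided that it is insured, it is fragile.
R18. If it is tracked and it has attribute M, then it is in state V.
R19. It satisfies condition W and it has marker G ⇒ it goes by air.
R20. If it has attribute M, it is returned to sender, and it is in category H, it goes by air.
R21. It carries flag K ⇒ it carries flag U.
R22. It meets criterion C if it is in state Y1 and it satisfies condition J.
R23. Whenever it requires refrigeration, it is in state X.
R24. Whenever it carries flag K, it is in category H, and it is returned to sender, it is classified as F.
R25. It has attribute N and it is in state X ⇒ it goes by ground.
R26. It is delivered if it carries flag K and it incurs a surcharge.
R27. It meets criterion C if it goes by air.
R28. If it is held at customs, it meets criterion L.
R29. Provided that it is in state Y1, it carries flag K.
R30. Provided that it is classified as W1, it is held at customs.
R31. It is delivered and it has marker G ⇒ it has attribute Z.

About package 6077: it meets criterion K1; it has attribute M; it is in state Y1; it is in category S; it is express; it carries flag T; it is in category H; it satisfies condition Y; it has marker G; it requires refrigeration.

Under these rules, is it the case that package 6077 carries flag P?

Forward chaining from the given facts derives: has attribute E, is in category M1, is in state X, carries flag K, carries flag A, carries flag U.
The only rule concluding "it carries flag P" is R15, which needs "it is in state V"; that is never established.

No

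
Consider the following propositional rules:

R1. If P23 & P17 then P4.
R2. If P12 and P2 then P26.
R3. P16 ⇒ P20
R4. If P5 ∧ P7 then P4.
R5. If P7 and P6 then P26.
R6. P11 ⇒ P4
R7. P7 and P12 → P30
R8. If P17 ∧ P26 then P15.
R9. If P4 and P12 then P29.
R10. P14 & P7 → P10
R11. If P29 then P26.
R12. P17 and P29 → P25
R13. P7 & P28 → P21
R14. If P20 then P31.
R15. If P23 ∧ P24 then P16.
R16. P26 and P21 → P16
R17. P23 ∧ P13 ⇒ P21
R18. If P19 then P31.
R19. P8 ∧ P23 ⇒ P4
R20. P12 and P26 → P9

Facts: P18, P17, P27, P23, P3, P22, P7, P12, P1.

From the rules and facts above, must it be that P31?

No

Forward chaining from the given facts derives: P4, P30, P29, P26, P25, P9, P15.
Rules concluding P31: R14 needs P20; R18 needs P19 — none of these are established.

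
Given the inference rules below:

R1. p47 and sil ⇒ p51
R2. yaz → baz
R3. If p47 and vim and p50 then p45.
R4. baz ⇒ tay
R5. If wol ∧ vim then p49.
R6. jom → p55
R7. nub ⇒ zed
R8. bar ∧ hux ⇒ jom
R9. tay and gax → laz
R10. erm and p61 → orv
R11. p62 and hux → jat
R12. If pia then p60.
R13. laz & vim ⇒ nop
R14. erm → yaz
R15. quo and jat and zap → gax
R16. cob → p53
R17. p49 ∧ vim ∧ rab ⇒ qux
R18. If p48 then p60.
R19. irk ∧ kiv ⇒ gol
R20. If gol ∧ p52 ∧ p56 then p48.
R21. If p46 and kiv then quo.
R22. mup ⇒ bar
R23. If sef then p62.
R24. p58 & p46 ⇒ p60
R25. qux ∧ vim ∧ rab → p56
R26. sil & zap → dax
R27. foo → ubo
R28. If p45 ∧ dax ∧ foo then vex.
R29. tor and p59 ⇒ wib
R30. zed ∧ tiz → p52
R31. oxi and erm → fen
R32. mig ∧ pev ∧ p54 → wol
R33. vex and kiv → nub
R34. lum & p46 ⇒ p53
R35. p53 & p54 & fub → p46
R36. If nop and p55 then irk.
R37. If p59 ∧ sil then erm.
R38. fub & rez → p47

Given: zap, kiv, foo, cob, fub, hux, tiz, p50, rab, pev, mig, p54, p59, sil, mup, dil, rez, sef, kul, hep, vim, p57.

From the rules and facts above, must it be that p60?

Yes

p53  (by R16: cob)
bar  (by R22: mup)
p62  (by R23: sef)
dax  (by R26: sil, zap)
wol  (by R32: mig, pev, p54)
p46  (by R35: p53, p54, fub)
erm  (by R37: p59, sil)
p47  (by R38: fub, rez)
p45  (by R3: p47, vim, p50)
p49  (by R5: wol, vim)
jom  (by R8: bar, hux)
jat  (by R11: p62, hux)
yaz  (by R14: erm)
qux  (by R17: p49, vim, rab)
quo  (by R21: p46, kiv)
p56  (by R25: qux, vim, rab)
vex  (by R28: p45, dax, foo)
nub  (by R33: vex, kiv)
baz  (by R2: yaz)
tay  (by R4: baz)
p55  (by R6: jom)
zed  (by R7: nub)
gax  (by R15: quo, jat, zap)
p52  (by R30: zed, tiz)
laz  (by R9: tay, gax)
nop  (by R13: laz, vim)
irk  (by R36: nop, p55)
gol  (by R19: irk, kiv)
p48  (by R20: gol, p52, p56)
p60  (by R18: p48)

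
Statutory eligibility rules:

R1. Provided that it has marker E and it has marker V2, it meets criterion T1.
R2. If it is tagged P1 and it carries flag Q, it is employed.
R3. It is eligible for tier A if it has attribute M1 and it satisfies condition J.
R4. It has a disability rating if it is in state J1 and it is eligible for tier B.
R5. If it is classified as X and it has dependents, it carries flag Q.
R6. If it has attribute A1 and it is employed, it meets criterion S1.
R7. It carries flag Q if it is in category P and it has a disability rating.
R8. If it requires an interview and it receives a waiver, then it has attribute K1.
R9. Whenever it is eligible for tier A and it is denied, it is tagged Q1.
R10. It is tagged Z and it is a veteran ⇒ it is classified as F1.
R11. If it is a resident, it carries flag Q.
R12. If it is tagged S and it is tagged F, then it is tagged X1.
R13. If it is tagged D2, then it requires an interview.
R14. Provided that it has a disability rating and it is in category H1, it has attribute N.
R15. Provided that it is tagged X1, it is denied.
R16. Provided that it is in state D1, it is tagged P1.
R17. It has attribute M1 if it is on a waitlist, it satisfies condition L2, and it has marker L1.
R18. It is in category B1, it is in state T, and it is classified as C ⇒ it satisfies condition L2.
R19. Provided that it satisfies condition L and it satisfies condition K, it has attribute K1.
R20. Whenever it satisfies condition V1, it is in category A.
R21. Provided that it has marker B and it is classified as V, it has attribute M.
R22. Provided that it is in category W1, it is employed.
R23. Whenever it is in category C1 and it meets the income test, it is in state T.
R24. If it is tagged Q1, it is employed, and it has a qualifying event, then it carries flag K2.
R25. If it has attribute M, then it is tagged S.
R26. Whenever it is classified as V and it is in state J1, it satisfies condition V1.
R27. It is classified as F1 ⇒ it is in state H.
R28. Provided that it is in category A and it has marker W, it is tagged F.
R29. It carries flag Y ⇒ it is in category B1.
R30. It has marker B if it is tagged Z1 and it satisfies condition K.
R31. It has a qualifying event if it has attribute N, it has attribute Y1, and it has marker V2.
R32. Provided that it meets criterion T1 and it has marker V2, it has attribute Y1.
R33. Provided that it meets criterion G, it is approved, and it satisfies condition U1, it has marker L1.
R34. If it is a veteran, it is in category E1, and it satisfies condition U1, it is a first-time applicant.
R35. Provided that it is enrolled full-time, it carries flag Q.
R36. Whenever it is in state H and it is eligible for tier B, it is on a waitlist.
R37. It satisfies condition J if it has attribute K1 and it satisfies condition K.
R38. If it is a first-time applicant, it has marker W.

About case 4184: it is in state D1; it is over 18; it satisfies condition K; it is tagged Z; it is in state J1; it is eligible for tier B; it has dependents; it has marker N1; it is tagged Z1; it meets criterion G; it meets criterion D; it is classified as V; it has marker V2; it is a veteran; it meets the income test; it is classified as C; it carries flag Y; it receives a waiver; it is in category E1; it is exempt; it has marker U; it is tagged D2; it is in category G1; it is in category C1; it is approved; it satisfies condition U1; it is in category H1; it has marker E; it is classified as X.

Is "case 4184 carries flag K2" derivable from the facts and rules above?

By R1 (it has marker E, it has marker V2): it meets criterion T1.
By R4 (it is in state J1, it is eligible for tier B): it has a disability rating.
By R5 (it is classified as X, it has dependents): it carries flag Q.
By R10 (it is tagged Z, it is a veteran): it is classified as F1.
By R13 (it is tagged D2): it requires an interview.
By R14 (it has a disability rating, it is in category H1): it has attribute N.
By R16 (it is in state D1): it is tagged P1.
By R23 (it is in category C1, it meets the income test): it is in state T.
By R26 (it is classified as V, it is in state J1): it satisfies condition V1.
By R27 (it is classified as F1): it is in state H.
By R29 (it carries flag Y): it is in category B1.
By R30 (it is tagged Z1, it satisfies condition K): it has marker B.
By R32 (it meets criterion T1, it has marker V2): it has attribute Y1.
By R33 (it meets criterion G, it is approved, it satisfies condition U1): it has marker L1.
By R34 (it is a veteran, it is in category E1, it satisfies condition U1): it is a first-time applicant.
By R36 (it is in state H, it is eligible for tier B): it is on a waitlist.
By R38 (it is a first-time applicant): it has marker W.
By R2 (it is tagged P1, it carries flag Q): it is employed.
By R8 (it requires an interview, it receives a waiver): it has attribute K1.
By R18 (it is in category B1, it is in state T, it is classified as C): it satisfies condition L2.
By R20 (it satisfies condition V1): it is in category A.
By R21 (it has marker B, it is classified as V): it has attribute M.
By R25 (it has attribute M): it is tagged S.
By R28 (it is in category A, it has marker W): it is tagged F.
By R31 (it has attribute N, it has attribute Y1, it has marker V2): it has a qualifying event.
By R37 (it has attribute K1, it satisfies condition K): it satisfies condition J.
By R12 (it is tagged S, it is tagged F): it is tagged X1.
By R15 (it is tagged X1): it is denied.
By R17 (it is on a waitlist, it satisfies condition L2, it has marker L1): it has attribute M1.
By R3 (it has attribute M1, it satisfies condition J): it is eligible for tier A.
By R9 (it is eligible for tier A, it is denied): it is tagged Q1.
By R24 (it is tagged Q1, it is employed, it has a qualifying event): it carries flag K2.

Yes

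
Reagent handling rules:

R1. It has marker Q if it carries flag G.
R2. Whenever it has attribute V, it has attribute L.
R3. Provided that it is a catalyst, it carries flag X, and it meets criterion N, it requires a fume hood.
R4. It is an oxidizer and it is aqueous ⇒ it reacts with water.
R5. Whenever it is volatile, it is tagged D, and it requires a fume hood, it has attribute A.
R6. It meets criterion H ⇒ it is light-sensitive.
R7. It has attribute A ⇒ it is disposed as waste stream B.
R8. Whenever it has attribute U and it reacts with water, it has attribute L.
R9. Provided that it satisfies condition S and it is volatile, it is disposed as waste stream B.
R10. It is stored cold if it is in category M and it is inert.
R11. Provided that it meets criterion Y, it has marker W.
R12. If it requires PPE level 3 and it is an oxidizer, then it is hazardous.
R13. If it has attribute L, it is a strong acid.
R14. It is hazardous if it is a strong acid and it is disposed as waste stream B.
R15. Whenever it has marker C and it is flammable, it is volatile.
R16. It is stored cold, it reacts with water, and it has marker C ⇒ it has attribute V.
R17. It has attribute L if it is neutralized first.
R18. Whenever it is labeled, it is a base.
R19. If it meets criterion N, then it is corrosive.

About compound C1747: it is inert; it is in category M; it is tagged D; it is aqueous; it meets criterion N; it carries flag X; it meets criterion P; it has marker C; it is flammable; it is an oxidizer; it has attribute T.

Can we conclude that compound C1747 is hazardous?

No

Forward chaining from the given facts derives: reacts with water, is stored cold, is volatile, has attribute V, is corrosive, has attribute L, is a strong acid.
Rules concluding "it is hazardous": R12 needs "it requires PPE level 3"; R14 needs "it is disposed as waste stream B" — none of these are established.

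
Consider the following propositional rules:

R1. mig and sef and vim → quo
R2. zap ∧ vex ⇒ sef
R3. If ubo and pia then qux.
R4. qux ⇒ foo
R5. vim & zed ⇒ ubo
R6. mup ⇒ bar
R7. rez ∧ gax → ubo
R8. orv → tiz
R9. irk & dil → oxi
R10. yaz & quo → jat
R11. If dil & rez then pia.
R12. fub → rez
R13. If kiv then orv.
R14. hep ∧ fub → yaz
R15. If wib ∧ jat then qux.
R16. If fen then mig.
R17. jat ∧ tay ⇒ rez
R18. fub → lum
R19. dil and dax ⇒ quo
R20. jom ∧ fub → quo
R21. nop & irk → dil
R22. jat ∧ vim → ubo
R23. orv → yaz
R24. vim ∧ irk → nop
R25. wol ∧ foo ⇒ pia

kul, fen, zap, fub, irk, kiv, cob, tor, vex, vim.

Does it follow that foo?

sef  (by R2: zap, vex)
rez  (by R12: fub)
orv  (by R13: kiv)
mig  (by R16: fen)
yaz  (by R23: orv)
nop  (by R24: vim, irk)
quo  (by R1: mig, sef, vim)
jat  (by R10: yaz, quo)
dil  (by R21: nop, irk)
ubo  (by R22: jat, vim)
pia  (by R11: dil, rez)
qux  (by R3: ubo, pia)
foo  (by R4: qux)

Yes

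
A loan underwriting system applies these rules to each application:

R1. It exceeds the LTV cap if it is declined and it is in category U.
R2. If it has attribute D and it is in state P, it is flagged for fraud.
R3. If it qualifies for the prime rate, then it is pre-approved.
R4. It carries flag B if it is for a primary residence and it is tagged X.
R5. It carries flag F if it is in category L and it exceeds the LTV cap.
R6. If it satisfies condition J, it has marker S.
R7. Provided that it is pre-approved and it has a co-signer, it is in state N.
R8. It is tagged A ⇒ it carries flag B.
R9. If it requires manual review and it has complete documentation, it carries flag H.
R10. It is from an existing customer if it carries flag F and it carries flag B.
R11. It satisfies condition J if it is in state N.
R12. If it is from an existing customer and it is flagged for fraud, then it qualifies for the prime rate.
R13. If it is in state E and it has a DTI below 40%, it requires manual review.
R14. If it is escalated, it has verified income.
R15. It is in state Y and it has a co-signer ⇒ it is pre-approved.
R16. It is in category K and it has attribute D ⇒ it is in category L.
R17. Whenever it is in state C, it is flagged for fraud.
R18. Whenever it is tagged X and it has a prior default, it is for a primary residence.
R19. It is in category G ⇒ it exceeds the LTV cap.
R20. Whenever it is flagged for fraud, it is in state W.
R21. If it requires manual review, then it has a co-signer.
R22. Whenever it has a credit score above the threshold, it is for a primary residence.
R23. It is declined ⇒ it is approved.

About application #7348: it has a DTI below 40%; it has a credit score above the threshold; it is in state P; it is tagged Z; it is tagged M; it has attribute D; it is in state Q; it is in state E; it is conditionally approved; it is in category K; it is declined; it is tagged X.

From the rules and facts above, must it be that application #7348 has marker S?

Forward chaining from the given facts derives: is flagged for fraud, requires manual review, is in category L, is in state W, has a co-signer, is for a primary residence, is approved, carries flag B.
The only rule concluding "it has marker S" is R6, which needs "it satisfies condition J"; that is never established.

No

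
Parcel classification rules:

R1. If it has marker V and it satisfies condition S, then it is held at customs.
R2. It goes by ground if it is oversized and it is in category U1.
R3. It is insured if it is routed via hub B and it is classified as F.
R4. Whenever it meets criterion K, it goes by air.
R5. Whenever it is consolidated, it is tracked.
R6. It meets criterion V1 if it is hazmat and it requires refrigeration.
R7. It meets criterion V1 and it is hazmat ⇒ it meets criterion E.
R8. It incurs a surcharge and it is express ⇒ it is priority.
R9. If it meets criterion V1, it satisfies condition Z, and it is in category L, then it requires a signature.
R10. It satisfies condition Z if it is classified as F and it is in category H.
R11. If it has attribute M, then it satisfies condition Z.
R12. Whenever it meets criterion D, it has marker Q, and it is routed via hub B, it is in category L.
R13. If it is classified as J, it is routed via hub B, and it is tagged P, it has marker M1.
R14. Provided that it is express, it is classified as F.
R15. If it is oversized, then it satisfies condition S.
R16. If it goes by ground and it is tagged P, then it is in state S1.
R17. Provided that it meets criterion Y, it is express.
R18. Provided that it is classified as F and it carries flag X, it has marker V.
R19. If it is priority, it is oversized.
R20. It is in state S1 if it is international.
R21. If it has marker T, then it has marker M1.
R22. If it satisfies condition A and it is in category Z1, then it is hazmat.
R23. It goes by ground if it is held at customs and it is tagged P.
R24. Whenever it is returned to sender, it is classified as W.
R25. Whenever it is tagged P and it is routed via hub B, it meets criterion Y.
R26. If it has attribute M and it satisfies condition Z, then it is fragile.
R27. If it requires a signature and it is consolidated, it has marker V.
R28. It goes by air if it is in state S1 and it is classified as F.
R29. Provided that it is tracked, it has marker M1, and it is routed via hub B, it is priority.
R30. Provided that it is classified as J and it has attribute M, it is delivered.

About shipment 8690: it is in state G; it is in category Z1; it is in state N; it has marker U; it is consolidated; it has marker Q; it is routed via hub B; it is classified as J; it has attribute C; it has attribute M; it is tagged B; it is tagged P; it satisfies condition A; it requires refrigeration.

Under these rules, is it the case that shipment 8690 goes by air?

Forward chaining from the given facts derives: is tracked, satisfies condition Z, has marker M1, is hazmat, meets criterion Y, is fragile, is priority, is delivered, meets criterion V1, meets criterion E, is express, is oversized, is classified as F, satisfies condition S, is insured.
Rules concluding "it goes by air": R4 needs "it meets criterion K"; R28 needs "it is in state S1" — none of these are established.

No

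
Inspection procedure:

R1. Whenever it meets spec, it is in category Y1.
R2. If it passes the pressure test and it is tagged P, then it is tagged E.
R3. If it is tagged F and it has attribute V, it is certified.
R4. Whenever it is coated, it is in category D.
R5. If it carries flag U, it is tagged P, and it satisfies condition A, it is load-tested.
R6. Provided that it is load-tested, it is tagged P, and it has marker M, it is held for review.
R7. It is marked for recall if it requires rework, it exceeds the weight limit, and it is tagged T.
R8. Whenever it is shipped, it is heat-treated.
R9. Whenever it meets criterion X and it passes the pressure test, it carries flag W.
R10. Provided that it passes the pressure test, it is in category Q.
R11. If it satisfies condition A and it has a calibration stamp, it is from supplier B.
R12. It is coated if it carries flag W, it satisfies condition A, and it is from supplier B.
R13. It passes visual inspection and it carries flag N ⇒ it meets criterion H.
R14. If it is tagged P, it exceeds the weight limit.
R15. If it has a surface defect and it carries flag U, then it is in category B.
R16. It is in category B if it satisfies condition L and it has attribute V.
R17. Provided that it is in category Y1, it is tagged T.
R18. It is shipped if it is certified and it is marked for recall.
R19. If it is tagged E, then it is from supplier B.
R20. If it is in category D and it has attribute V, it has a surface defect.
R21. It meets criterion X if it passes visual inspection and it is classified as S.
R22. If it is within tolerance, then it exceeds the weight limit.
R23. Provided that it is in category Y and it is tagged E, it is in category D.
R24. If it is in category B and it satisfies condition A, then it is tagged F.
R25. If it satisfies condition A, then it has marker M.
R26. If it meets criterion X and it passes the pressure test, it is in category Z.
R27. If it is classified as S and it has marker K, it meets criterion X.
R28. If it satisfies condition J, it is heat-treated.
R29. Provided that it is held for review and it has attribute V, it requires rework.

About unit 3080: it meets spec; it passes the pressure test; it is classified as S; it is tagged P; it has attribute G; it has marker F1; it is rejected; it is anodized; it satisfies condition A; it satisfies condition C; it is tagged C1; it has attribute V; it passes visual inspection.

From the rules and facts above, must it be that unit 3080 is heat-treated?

Forward chaining from the given facts derives: is in category Y1, is tagged E, is in category Q, exceeds the weight limit, is tagged T, is from supplier B, meets criterion X, has marker M, is in category Z, carries flag W, is coated, is in category D, has a surface defect.
Rules concluding "it is heat-treated": R8 needs "it is shipped"; R28 needs "it satisfies condition J" — none of these are established.

No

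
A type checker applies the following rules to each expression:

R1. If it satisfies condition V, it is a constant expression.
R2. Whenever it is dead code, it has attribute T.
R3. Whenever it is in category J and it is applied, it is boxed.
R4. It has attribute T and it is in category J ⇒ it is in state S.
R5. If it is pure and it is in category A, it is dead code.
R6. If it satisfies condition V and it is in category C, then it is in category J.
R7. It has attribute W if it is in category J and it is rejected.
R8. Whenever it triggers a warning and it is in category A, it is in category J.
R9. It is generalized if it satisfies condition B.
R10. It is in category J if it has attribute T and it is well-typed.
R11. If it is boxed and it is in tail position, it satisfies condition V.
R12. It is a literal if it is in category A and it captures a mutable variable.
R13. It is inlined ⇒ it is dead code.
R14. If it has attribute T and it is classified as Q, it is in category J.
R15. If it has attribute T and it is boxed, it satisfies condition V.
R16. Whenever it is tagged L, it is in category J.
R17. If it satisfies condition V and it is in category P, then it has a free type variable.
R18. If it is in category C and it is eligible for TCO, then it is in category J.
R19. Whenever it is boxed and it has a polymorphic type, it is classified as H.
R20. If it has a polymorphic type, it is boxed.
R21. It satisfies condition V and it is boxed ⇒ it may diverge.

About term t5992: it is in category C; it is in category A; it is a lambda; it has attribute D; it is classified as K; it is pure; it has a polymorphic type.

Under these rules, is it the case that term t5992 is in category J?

By R5 (it is pure, it is in category A): it is dead code.
By R20 (it has a polymorphic type): it is boxed.
By R2 (it is dead code): it has attribute T.
By R15 (it has attribute T, it is boxed): it satisfies condition V.
By R6 (it satisfies condition V, it is in category C): it is in category J.

Yes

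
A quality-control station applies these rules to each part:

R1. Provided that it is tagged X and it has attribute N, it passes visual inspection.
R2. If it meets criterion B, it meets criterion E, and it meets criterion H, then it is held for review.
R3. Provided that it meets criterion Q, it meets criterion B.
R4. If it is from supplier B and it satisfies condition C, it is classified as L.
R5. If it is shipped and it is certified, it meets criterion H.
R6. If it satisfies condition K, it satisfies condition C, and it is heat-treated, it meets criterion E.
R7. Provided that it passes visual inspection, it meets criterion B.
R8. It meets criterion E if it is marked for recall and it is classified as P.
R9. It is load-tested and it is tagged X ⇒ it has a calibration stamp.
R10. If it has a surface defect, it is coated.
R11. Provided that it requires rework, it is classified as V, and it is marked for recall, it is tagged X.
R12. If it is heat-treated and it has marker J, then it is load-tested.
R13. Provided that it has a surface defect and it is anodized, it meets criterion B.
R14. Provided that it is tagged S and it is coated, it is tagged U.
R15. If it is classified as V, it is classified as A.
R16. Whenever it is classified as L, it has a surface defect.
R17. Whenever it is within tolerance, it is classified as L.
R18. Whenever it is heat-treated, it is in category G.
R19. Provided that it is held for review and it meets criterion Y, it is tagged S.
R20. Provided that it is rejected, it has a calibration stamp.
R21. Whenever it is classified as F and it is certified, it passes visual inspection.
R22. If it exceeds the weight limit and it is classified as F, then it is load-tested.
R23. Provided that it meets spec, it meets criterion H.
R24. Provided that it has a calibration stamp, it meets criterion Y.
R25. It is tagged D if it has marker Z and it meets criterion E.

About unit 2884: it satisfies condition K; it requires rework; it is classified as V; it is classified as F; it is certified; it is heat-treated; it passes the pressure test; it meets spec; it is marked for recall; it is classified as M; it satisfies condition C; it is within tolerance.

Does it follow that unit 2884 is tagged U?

No

Forward chaining from the given facts derives: meets criterion E, is tagged X, is classified as A, is classified as L, is in category G, passes visual inspection, meets criterion H, meets criterion B, has a surface defect, is held for review, is coated.
The only rule concluding "it is tagged U" is R14, which needs "it is tagged S"; that is never established.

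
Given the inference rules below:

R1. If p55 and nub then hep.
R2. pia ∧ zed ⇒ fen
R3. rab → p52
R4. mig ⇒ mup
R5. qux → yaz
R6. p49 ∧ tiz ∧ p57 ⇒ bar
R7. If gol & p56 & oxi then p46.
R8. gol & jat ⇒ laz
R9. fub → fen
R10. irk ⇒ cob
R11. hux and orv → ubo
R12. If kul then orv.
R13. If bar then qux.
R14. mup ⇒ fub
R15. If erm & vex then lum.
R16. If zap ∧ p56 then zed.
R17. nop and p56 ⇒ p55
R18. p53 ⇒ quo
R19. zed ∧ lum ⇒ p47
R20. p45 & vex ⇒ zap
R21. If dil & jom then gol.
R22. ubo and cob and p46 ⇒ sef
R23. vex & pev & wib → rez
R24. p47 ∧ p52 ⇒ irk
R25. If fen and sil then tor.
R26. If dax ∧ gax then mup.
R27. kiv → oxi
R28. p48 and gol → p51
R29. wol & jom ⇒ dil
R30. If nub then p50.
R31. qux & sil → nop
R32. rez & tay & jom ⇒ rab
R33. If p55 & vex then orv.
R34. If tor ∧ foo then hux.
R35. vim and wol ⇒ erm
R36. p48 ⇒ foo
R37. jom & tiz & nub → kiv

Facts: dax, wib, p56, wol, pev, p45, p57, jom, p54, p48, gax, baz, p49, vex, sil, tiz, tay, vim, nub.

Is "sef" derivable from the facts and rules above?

bar  (by R6: p49, tiz, p57)
qux  (by R13: bar)
zap  (by R20: p45, vex)
rez  (by R23: vex, pev, wib)
mup  (by R26: dax, gax)
dil  (by R29: wol, jom)
nop  (by R31: qux, sil)
rab  (by R32: rez, tay, jom)
erm  (by R35: vim, wol)
foo  (by R36: p48)
kiv  (by R37: jom, tiz, nub)
p52  (by R3: rab)
fub  (by R14: mup)
lum  (by R15: erm, vex)
zed  (by R16: zap, p56)
p55  (by R17: nop, p56)
p47  (by R19: zed, lum)
gol  (by R21: dil, jom)
irk  (by R24: p47, p52)
oxi  (by R27: kiv)
orv  (by R33: p55, vex)
p46  (by R7: gol, p56, oxi)
fen  (by R9: fub)
cob  (by R10: irk)
tor  (by R25: fen, sil)
hux  (by R34: tor, foo)
ubo  (by R11: hux, orv)
sef  (by R22: ubo, cob, p46)

Yes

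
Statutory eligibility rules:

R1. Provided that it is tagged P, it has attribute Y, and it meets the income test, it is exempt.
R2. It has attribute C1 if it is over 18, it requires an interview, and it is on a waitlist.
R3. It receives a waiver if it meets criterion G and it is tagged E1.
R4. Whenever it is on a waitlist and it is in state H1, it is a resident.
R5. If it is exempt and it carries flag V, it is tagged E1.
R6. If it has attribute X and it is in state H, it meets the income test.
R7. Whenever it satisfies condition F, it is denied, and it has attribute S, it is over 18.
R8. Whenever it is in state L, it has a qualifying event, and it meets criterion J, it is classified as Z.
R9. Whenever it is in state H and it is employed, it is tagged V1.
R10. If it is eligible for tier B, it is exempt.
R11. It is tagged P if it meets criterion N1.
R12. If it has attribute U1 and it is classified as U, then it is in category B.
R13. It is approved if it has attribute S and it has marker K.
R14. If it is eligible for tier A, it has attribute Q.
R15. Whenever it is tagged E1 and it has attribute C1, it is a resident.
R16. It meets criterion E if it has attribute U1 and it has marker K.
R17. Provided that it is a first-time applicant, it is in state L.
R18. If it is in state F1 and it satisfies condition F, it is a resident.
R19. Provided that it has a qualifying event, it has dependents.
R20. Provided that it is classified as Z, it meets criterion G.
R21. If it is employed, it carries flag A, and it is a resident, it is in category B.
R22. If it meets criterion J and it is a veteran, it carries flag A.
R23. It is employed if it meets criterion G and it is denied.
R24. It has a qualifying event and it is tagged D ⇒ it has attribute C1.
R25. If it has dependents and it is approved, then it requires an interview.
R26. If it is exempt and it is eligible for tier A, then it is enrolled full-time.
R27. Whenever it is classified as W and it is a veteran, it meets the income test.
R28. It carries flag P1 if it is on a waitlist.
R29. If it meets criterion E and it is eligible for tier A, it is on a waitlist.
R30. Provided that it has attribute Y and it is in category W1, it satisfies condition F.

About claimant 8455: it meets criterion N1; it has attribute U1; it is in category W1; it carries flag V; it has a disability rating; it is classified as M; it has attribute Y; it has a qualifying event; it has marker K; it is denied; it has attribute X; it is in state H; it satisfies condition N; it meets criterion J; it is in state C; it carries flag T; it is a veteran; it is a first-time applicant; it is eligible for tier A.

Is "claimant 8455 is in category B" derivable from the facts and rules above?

No

Forward chaining from the given facts derives: meets the income test, is tagged P, has attribute Q, meets criterion E, is in state L, has dependents, carries flag A, is on a waitlist, satisfies condition F, is exempt, is tagged E1, is classified as Z, meets criterion G, is employed, is enrolled full-time, carries flag P1, receives a waiver, is tagged V1.
Rules concluding "it is in category B": R12 needs "it is classified as U"; R21 needs "it is a resident" — none of these are established.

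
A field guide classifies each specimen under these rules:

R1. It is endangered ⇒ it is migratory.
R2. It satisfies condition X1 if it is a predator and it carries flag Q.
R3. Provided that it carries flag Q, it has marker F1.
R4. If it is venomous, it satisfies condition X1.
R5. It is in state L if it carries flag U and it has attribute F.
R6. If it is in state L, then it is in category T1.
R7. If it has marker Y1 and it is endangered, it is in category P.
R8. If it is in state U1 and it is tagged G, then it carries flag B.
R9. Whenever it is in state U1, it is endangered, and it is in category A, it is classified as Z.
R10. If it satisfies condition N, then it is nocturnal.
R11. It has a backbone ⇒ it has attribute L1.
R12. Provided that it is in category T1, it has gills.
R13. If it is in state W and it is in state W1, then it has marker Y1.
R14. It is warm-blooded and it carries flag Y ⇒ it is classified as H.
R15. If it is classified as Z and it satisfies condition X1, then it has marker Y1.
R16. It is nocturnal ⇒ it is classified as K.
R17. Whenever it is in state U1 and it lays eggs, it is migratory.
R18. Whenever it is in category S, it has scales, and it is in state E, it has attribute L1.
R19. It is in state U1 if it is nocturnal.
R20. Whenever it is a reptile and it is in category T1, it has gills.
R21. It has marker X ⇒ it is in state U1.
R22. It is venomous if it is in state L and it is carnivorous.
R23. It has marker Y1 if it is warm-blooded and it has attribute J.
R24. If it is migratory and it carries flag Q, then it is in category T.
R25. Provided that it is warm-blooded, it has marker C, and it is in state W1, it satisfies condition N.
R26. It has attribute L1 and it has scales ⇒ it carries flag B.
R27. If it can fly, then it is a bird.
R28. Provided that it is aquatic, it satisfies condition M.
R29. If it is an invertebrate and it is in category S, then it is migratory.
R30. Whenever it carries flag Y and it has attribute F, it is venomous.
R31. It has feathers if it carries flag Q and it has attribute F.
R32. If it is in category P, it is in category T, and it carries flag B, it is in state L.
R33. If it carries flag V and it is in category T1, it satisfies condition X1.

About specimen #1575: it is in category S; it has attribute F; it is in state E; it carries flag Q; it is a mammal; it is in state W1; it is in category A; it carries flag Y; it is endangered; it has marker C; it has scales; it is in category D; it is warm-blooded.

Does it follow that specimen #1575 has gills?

By R1 (it is endangered): it is migratory.
By R18 (it is in category S, it has scales, it is in state E): it has attribute L1.
By R24 (it is migratory, it carries flag Q): it is in category T.
By R25 (it is warm-blooded, it has marker C, it is in state W1): it satisfies condition N.
By R26 (it has attribute L1, it has scales): it carries flag B.
By R30 (it carries flag Y, it has attribute F): it is venomous.
By R4 (it is venomous): it satisfies condition X1.
By R10 (it satisfies condition N): it is nocturnal.
By R19 (it is nocturnal): it is in state U1.
By R9 (it is in state U1, it is endangered, it is in category A): it is classified as Z.
By R15 (it is classified as Z, it satisfies condition X1): it has marker Y1.
By R7 (it has marker Y1, it is endangered): it is in category P.
By R32 (it is in category P, it is in category T, it carries flag B): it is in state L.
By R6 (it is in state L): it is in category T1.
By R12 (it is in category T1): it has gills.

Yes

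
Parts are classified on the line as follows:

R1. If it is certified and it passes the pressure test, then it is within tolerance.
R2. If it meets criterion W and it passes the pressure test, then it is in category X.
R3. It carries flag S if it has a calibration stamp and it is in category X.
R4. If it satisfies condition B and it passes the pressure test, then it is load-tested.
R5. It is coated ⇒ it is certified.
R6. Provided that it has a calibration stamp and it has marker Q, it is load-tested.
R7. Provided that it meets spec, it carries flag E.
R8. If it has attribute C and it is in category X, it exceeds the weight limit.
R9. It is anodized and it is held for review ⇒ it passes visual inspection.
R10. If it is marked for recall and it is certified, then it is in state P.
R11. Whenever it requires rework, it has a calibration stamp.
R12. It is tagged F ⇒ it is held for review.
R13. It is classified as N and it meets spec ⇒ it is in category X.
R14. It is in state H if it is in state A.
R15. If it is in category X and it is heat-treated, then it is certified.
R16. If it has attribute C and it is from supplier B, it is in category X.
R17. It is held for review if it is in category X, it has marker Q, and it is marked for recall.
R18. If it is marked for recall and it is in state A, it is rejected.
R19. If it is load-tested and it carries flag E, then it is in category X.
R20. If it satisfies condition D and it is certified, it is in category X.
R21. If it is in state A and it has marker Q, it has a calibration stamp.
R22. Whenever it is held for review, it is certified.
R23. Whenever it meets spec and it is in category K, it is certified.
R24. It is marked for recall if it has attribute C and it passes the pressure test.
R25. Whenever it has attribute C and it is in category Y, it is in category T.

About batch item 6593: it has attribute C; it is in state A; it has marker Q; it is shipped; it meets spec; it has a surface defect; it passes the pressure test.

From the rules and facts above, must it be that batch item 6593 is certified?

Yes

By R7 (it meets spec): it carries flag E.
By R21 (it is in state A, it has marker Q): it has a calibration stamp.
By R24 (it has attribute C, it passes the pressure test): it is marked for recall.
By R6 (it has a calibration stamp, it has marker Q): it is load-tested.
By R19 (it is load-tested, it carries flag E): it is in category X.
By R17 (it is in category X, it has marker Q, it is marked for recall): it is held for review.
By R22 (it is held for review): it is certified.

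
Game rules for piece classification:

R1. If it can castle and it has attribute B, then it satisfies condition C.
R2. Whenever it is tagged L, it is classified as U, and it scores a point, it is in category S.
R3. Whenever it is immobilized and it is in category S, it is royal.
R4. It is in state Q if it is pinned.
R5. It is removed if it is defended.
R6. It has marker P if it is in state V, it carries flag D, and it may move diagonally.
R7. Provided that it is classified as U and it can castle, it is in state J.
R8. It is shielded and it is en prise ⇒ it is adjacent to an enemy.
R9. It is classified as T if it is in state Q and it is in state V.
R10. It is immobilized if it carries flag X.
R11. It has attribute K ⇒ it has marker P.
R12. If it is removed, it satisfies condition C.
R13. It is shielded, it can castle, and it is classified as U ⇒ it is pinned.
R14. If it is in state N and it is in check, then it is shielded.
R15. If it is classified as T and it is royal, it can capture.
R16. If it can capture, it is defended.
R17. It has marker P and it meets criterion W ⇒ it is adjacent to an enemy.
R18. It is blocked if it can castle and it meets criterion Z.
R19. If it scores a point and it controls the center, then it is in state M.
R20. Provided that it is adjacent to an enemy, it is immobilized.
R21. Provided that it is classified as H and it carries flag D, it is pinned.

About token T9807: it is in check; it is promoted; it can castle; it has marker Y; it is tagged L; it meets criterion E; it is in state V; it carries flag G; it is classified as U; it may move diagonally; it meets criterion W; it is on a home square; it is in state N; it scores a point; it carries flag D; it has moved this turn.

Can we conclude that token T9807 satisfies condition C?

By R2 (it is tagged L, it is classified as U, it scores a point): it is in category S.
By R6 (it is in state V, it carries flag D, it may move diagonally): it has marker P.
By R14 (it is in state N, it is in check): it is shielded.
By R17 (it has marker P, it meets criterion W): it is adjacent to an enemy.
By R20 (it is adjacent to an enemy): it is immobilized.
By R3 (it is immobilized, it is in category S): it is royal.
By R13 (it is shielded, it can castle, it is classified as U): it is pinned.
By R4 (it is pinned): it is in state Q.
By R9 (it is in state Q, it is in state V): it is classified as T.
By R15 (it is classified as T, it is royal): it can capture.
By R16 (it can capture): it is defended.
By R5 (it is defended): it is removed.
By R12 (it is removed): it satisfies condition C.

Yes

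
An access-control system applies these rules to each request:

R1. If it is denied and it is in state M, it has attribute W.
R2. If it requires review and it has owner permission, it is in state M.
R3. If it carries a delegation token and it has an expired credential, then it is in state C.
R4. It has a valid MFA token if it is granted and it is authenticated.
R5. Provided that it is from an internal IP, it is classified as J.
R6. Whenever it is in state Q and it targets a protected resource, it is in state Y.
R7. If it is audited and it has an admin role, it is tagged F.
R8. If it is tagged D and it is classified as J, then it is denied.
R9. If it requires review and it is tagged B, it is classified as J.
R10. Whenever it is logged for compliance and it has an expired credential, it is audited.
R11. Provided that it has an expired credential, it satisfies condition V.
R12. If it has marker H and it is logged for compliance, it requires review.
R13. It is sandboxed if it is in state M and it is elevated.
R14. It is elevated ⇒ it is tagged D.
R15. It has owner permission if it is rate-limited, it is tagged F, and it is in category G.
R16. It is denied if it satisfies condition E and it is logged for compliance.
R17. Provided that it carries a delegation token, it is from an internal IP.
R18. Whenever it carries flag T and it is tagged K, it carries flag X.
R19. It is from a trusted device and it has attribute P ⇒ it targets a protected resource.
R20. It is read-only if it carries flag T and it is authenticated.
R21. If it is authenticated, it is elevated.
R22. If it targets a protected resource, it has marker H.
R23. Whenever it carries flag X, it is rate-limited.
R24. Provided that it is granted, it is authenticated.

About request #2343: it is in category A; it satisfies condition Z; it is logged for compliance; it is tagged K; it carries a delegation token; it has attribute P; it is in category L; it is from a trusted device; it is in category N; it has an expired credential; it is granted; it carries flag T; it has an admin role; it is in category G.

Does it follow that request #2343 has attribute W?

Yes

By R10 (it is logged for compliance, it has an expired credential): it is audited.
By R17 (it carries a delegation token): it is from an internal IP.
By R18 (it carries flag T, it is tagged K): it carries flag X.
By R19 (it is from a trusted device, it has attribute P): it targets a protected resource.
By R22 (it targets a protected resource): it has marker H.
By R23 (it carries flag X): it is rate-limited.
By R24 (it is granted): it is authenticated.
By R5 (it is from an internal IP): it is classified as J.
By R7 (it is audited, it has an admin role): it is tagged F.
By R12 (it has marker H, it is logged for compliance): it requires review.
By R15 (it is rate-limited, it is tagged F, it is in category G): it has owner permission.
By R21 (it is authenticated): it is elevated.
By R2 (it requires review, it has owner permission): it is in state M.
By R14 (it is elevated): it is tagged D.
By R8 (it is tagged D, it is classified as J): it is denied.
By R1 (it is denied, it is in state M): it has attribute W.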